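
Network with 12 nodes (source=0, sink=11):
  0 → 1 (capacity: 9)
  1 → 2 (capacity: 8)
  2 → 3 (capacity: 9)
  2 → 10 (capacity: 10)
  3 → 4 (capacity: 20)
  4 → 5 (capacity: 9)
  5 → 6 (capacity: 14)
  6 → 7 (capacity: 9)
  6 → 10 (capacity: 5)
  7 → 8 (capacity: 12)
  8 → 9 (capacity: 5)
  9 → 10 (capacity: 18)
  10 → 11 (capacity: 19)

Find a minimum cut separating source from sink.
Min cut value = 8, edges: (1,2)

Min cut value: 8
Partition: S = [0, 1], T = [2, 3, 4, 5, 6, 7, 8, 9, 10, 11]
Cut edges: (1,2)

By max-flow min-cut theorem, max flow = min cut = 8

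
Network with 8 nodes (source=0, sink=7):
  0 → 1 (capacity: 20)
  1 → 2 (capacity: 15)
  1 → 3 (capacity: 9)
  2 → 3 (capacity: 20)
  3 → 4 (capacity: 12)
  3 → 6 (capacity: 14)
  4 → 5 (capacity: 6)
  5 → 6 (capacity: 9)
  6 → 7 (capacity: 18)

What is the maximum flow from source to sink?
Maximum flow = 18

Max flow: 18

Flow assignment:
  0 → 1: 18/20
  1 → 2: 11/15
  1 → 3: 7/9
  2 → 3: 11/20
  3 → 4: 6/12
  3 → 6: 12/14
  4 → 5: 6/6
  5 → 6: 6/9
  6 → 7: 18/18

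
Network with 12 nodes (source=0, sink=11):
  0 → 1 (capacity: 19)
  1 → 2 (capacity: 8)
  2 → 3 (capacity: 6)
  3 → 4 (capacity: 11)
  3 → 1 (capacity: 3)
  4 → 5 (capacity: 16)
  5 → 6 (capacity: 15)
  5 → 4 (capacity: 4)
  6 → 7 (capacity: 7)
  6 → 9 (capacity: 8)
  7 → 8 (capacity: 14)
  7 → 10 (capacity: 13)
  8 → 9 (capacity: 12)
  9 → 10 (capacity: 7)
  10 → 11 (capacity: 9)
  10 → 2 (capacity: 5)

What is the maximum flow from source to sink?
Maximum flow = 6

Max flow: 6

Flow assignment:
  0 → 1: 6/19
  1 → 2: 6/8
  2 → 3: 6/6
  3 → 4: 6/11
  4 → 5: 6/16
  5 → 6: 6/15
  6 → 7: 6/7
  7 → 10: 6/13
  10 → 11: 6/9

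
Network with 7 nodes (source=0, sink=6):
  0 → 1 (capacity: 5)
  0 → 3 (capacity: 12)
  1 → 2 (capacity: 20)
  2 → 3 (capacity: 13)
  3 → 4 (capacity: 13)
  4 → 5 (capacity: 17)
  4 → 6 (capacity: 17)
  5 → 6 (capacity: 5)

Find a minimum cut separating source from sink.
Min cut value = 13, edges: (3,4)

Min cut value: 13
Partition: S = [0, 1, 2, 3], T = [4, 5, 6]
Cut edges: (3,4)

By max-flow min-cut theorem, max flow = min cut = 13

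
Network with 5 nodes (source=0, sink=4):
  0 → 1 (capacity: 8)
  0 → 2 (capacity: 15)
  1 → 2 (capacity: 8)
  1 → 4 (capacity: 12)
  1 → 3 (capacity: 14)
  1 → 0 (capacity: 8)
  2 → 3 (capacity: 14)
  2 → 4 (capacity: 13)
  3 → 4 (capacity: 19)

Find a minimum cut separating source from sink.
Min cut value = 23, edges: (0,1), (0,2)

Min cut value: 23
Partition: S = [0], T = [1, 2, 3, 4]
Cut edges: (0,1), (0,2)

By max-flow min-cut theorem, max flow = min cut = 23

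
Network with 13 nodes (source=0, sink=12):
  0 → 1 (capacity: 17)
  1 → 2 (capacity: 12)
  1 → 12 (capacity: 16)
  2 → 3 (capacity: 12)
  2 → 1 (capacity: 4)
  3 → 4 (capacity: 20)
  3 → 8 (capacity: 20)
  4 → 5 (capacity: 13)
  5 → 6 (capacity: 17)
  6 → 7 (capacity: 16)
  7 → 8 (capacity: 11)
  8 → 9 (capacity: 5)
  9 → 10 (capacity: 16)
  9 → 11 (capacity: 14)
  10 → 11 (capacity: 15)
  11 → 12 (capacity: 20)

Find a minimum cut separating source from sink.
Min cut value = 17, edges: (0,1)

Min cut value: 17
Partition: S = [0], T = [1, 2, 3, 4, 5, 6, 7, 8, 9, 10, 11, 12]
Cut edges: (0,1)

By max-flow min-cut theorem, max flow = min cut = 17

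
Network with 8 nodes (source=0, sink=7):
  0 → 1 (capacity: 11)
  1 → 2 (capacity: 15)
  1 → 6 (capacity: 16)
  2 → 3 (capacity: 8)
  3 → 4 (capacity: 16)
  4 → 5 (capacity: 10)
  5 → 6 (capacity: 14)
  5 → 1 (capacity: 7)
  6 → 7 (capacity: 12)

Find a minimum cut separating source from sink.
Min cut value = 11, edges: (0,1)

Min cut value: 11
Partition: S = [0], T = [1, 2, 3, 4, 5, 6, 7]
Cut edges: (0,1)

By max-flow min-cut theorem, max flow = min cut = 11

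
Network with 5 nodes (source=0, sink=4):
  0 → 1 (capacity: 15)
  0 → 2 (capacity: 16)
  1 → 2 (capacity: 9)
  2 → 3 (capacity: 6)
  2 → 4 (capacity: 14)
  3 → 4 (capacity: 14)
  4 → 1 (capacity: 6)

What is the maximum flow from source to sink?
Maximum flow = 20

Max flow: 20

Flow assignment:
  0 → 1: 9/15
  0 → 2: 11/16
  1 → 2: 9/9
  2 → 3: 6/6
  2 → 4: 14/14
  3 → 4: 6/14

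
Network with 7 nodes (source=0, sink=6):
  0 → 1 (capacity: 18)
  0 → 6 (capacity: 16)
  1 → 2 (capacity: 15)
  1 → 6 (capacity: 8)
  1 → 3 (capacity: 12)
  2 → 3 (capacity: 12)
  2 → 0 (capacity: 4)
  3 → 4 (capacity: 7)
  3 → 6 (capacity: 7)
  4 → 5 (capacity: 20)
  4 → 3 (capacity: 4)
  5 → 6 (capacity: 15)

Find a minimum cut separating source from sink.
Min cut value = 34, edges: (0,1), (0,6)

Min cut value: 34
Partition: S = [0], T = [1, 2, 3, 4, 5, 6]
Cut edges: (0,1), (0,6)

By max-flow min-cut theorem, max flow = min cut = 34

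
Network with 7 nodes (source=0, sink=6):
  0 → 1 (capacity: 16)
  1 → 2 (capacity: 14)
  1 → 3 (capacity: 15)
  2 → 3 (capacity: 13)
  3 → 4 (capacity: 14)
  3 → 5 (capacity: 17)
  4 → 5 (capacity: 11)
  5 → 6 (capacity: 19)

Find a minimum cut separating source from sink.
Min cut value = 16, edges: (0,1)

Min cut value: 16
Partition: S = [0], T = [1, 2, 3, 4, 5, 6]
Cut edges: (0,1)

By max-flow min-cut theorem, max flow = min cut = 16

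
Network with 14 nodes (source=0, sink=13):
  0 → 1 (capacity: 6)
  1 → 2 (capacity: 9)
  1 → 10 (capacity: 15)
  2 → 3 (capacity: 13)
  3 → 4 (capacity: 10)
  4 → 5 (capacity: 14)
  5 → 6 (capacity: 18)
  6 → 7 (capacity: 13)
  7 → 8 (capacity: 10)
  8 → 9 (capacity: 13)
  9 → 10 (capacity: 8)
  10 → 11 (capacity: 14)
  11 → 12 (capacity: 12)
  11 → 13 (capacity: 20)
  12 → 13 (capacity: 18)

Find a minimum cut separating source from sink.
Min cut value = 6, edges: (0,1)

Min cut value: 6
Partition: S = [0], T = [1, 2, 3, 4, 5, 6, 7, 8, 9, 10, 11, 12, 13]
Cut edges: (0,1)

By max-flow min-cut theorem, max flow = min cut = 6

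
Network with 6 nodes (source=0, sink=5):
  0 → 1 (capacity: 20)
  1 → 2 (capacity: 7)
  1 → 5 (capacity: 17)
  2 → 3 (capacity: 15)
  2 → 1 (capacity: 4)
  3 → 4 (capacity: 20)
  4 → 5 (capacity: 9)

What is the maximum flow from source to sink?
Maximum flow = 20

Max flow: 20

Flow assignment:
  0 → 1: 20/20
  1 → 2: 3/7
  1 → 5: 17/17
  2 → 3: 3/15
  3 → 4: 3/20
  4 → 5: 3/9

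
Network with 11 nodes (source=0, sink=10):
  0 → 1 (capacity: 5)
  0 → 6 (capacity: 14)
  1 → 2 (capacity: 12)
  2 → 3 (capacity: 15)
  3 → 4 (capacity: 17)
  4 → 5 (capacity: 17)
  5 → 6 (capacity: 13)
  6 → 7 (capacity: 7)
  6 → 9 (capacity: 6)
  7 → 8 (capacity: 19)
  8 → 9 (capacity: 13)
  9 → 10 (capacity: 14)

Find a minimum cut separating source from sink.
Min cut value = 13, edges: (6,7), (6,9)

Min cut value: 13
Partition: S = [0, 1, 2, 3, 4, 5, 6], T = [7, 8, 9, 10]
Cut edges: (6,7), (6,9)

By max-flow min-cut theorem, max flow = min cut = 13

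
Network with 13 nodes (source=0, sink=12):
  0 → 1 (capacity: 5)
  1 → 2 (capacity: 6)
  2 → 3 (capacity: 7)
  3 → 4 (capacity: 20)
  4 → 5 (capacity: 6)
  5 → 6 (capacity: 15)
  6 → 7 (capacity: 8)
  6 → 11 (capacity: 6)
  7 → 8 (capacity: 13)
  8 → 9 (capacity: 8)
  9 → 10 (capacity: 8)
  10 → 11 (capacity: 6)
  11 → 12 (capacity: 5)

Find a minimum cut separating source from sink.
Min cut value = 5, edges: (11,12)

Min cut value: 5
Partition: S = [0, 1, 2, 3, 4, 5, 6, 7, 8, 9, 10, 11], T = [12]
Cut edges: (11,12)

By max-flow min-cut theorem, max flow = min cut = 5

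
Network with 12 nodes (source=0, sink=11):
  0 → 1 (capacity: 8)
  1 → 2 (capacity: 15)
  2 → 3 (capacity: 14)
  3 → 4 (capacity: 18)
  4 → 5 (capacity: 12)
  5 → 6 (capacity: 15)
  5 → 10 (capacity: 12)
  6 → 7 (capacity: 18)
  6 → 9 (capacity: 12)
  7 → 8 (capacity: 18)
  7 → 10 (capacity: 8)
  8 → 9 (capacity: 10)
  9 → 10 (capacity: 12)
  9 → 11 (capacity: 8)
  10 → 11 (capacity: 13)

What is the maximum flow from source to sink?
Maximum flow = 8

Max flow: 8

Flow assignment:
  0 → 1: 8/8
  1 → 2: 8/15
  2 → 3: 8/14
  3 → 4: 8/18
  4 → 5: 8/12
  5 → 10: 8/12
  10 → 11: 8/13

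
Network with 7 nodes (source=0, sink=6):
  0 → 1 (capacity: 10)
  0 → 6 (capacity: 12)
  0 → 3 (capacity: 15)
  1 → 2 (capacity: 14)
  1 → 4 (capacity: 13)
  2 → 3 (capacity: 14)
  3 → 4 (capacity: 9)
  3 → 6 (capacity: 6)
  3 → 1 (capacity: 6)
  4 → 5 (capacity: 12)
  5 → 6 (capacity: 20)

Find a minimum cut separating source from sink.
Min cut value = 30, edges: (0,6), (3,6), (4,5)

Min cut value: 30
Partition: S = [0, 1, 2, 3, 4], T = [5, 6]
Cut edges: (0,6), (3,6), (4,5)

By max-flow min-cut theorem, max flow = min cut = 30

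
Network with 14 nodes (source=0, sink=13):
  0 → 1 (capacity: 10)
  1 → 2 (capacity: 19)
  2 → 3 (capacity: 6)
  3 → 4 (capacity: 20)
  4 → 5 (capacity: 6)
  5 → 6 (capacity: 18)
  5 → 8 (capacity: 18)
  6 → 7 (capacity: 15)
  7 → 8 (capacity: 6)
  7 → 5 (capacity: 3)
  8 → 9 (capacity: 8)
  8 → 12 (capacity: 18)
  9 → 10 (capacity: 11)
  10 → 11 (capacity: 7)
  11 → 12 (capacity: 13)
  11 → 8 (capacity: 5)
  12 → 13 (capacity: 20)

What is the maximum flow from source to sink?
Maximum flow = 6

Max flow: 6

Flow assignment:
  0 → 1: 6/10
  1 → 2: 6/19
  2 → 3: 6/6
  3 → 4: 6/20
  4 → 5: 6/6
  5 → 8: 6/18
  8 → 12: 6/18
  12 → 13: 6/20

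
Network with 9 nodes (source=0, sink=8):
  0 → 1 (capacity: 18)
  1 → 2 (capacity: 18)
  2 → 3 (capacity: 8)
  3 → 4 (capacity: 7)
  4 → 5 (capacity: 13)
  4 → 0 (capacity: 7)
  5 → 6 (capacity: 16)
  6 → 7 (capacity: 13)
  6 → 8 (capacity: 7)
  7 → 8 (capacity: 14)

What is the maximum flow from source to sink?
Maximum flow = 7

Max flow: 7

Flow assignment:
  0 → 1: 7/18
  1 → 2: 7/18
  2 → 3: 7/8
  3 → 4: 7/7
  4 → 5: 7/13
  5 → 6: 7/16
  6 → 8: 7/7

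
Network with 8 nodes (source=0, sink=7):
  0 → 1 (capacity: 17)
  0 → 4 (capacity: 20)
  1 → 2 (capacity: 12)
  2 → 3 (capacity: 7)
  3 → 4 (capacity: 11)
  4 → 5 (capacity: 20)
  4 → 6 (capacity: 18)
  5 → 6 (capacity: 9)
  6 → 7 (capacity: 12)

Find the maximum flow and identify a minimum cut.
Max flow = 12, Min cut edges: (6,7)

Maximum flow: 12
Minimum cut: (6,7)
Partition: S = [0, 1, 2, 3, 4, 5, 6], T = [7]

Max-flow min-cut theorem verified: both equal 12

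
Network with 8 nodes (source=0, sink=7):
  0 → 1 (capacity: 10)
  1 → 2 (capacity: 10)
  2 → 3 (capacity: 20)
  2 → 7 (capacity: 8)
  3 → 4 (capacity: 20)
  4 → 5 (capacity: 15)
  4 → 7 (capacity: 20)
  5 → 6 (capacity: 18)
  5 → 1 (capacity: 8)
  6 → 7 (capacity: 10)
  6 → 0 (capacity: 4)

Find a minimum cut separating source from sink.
Min cut value = 10, edges: (1,2)

Min cut value: 10
Partition: S = [0, 1], T = [2, 3, 4, 5, 6, 7]
Cut edges: (1,2)

By max-flow min-cut theorem, max flow = min cut = 10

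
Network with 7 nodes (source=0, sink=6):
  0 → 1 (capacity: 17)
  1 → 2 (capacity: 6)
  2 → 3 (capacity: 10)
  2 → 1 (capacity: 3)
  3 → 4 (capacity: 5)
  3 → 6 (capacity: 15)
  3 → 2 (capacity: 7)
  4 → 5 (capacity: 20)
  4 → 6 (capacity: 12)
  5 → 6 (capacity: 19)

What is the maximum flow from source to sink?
Maximum flow = 6

Max flow: 6

Flow assignment:
  0 → 1: 6/17
  1 → 2: 6/6
  2 → 3: 6/10
  3 → 6: 6/15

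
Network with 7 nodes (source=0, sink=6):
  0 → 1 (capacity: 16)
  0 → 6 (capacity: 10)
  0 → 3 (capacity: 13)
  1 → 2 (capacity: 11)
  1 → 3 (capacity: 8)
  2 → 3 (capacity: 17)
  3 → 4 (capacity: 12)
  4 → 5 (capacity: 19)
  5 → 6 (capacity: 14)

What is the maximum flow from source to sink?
Maximum flow = 22

Max flow: 22

Flow assignment:
  0 → 1: 12/16
  0 → 6: 10/10
  1 → 2: 8/11
  1 → 3: 4/8
  2 → 3: 8/17
  3 → 4: 12/12
  4 → 5: 12/19
  5 → 6: 12/14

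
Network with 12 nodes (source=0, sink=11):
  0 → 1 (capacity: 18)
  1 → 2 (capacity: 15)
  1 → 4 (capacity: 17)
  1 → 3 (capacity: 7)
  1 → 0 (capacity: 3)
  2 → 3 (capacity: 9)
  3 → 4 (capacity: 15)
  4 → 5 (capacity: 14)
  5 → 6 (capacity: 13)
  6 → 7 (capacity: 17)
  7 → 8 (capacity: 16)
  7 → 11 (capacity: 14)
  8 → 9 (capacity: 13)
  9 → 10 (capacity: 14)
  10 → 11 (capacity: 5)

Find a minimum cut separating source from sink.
Min cut value = 13, edges: (5,6)

Min cut value: 13
Partition: S = [0, 1, 2, 3, 4, 5], T = [6, 7, 8, 9, 10, 11]
Cut edges: (5,6)

By max-flow min-cut theorem, max flow = min cut = 13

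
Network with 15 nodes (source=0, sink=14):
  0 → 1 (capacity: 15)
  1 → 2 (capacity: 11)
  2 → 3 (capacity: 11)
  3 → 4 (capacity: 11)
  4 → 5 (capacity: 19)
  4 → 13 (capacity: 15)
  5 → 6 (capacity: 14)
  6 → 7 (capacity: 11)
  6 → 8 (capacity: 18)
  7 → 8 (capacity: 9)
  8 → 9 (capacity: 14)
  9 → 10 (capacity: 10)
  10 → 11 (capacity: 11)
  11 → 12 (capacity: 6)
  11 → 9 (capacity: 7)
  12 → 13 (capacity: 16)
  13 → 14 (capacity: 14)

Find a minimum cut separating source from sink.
Min cut value = 11, edges: (3,4)

Min cut value: 11
Partition: S = [0, 1, 2, 3], T = [4, 5, 6, 7, 8, 9, 10, 11, 12, 13, 14]
Cut edges: (3,4)

By max-flow min-cut theorem, max flow = min cut = 11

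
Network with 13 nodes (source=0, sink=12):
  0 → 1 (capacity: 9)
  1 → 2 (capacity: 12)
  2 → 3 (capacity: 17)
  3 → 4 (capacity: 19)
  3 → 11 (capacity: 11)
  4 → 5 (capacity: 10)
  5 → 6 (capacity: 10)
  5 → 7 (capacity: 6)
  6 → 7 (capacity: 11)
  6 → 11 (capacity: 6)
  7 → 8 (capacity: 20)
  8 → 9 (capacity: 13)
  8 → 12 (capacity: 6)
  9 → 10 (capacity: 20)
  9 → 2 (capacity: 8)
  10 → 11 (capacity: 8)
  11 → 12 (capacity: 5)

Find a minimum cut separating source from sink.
Min cut value = 9, edges: (0,1)

Min cut value: 9
Partition: S = [0], T = [1, 2, 3, 4, 5, 6, 7, 8, 9, 10, 11, 12]
Cut edges: (0,1)

By max-flow min-cut theorem, max flow = min cut = 9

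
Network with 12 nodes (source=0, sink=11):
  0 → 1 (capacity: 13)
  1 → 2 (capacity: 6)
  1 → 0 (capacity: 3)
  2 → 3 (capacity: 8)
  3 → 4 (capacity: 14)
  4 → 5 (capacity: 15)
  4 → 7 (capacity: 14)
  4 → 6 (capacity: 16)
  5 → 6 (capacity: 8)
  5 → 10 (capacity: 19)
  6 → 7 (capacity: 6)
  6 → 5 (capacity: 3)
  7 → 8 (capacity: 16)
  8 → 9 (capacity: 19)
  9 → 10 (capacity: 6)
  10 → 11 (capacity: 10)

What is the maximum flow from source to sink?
Maximum flow = 6

Max flow: 6

Flow assignment:
  0 → 1: 6/13
  1 → 2: 6/6
  2 → 3: 6/8
  3 → 4: 6/14
  4 → 5: 6/15
  5 → 10: 6/19
  10 → 11: 6/10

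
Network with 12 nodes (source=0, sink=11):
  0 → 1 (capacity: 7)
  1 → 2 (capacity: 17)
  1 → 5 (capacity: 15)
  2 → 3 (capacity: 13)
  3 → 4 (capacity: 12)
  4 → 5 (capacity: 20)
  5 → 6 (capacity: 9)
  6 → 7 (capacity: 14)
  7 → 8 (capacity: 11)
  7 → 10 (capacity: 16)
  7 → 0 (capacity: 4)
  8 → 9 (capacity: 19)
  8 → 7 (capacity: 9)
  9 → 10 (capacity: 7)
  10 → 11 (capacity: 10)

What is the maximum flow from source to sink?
Maximum flow = 7

Max flow: 7

Flow assignment:
  0 → 1: 7/7
  1 → 5: 7/15
  5 → 6: 7/9
  6 → 7: 7/14
  7 → 10: 7/16
  10 → 11: 7/10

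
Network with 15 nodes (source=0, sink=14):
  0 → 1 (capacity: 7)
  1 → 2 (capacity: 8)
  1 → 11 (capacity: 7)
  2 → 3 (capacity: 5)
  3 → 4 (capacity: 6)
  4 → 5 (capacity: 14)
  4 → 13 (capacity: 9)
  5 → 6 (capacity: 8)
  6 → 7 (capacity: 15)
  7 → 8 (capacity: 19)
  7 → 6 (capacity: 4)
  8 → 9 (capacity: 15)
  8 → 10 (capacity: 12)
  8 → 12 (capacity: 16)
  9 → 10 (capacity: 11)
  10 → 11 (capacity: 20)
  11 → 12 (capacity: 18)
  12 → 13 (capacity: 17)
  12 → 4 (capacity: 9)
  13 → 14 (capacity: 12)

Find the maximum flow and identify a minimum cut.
Max flow = 7, Min cut edges: (0,1)

Maximum flow: 7
Minimum cut: (0,1)
Partition: S = [0], T = [1, 2, 3, 4, 5, 6, 7, 8, 9, 10, 11, 12, 13, 14]

Max-flow min-cut theorem verified: both equal 7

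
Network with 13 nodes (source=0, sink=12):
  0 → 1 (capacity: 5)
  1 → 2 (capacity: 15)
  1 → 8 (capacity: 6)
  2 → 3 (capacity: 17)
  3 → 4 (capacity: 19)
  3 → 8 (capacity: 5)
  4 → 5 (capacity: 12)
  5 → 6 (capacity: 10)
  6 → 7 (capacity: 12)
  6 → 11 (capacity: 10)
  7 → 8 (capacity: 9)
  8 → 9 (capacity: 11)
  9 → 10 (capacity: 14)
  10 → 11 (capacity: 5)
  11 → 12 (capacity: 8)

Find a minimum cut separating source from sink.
Min cut value = 5, edges: (0,1)

Min cut value: 5
Partition: S = [0], T = [1, 2, 3, 4, 5, 6, 7, 8, 9, 10, 11, 12]
Cut edges: (0,1)

By max-flow min-cut theorem, max flow = min cut = 5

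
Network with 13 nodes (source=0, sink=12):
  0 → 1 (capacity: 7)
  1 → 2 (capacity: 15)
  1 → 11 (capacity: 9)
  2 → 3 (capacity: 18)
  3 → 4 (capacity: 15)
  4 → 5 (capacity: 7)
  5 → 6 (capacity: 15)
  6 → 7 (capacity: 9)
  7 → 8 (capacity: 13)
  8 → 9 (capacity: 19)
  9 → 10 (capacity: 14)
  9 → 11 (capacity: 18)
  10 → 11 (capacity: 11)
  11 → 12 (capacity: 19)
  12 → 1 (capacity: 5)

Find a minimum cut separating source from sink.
Min cut value = 7, edges: (0,1)

Min cut value: 7
Partition: S = [0], T = [1, 2, 3, 4, 5, 6, 7, 8, 9, 10, 11, 12]
Cut edges: (0,1)

By max-flow min-cut theorem, max flow = min cut = 7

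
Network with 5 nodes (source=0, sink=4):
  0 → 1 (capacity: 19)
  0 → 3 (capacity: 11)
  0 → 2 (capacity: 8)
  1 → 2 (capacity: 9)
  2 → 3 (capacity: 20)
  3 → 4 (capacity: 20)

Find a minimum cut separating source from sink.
Min cut value = 20, edges: (3,4)

Min cut value: 20
Partition: S = [0, 1, 2, 3], T = [4]
Cut edges: (3,4)

By max-flow min-cut theorem, max flow = min cut = 20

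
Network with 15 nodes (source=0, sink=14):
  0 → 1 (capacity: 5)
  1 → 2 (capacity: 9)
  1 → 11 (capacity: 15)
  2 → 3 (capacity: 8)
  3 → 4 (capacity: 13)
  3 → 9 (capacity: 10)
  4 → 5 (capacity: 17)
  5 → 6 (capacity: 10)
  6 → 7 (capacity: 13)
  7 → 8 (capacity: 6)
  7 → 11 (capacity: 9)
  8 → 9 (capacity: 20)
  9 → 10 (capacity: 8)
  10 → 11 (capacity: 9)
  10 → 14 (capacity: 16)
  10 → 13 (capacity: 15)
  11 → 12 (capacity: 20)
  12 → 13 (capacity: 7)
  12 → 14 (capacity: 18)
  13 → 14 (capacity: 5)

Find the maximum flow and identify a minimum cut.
Max flow = 5, Min cut edges: (0,1)

Maximum flow: 5
Minimum cut: (0,1)
Partition: S = [0], T = [1, 2, 3, 4, 5, 6, 7, 8, 9, 10, 11, 12, 13, 14]

Max-flow min-cut theorem verified: both equal 5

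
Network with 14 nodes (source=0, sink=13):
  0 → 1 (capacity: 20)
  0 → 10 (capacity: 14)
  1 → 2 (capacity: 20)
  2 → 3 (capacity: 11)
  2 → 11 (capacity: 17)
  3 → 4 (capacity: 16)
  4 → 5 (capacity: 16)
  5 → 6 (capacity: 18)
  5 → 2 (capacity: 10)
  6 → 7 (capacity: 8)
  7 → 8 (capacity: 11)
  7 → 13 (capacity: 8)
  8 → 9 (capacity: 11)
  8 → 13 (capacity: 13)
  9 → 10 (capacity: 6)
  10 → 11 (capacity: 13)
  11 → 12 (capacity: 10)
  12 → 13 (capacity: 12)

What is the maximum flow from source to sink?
Maximum flow = 18

Max flow: 18

Flow assignment:
  0 → 1: 8/20
  0 → 10: 10/14
  1 → 2: 8/20
  2 → 3: 11/11
  3 → 4: 11/16
  4 → 5: 11/16
  5 → 6: 8/18
  5 → 2: 3/10
  6 → 7: 8/8
  7 → 13: 8/8
  10 → 11: 10/13
  11 → 12: 10/10
  12 → 13: 10/12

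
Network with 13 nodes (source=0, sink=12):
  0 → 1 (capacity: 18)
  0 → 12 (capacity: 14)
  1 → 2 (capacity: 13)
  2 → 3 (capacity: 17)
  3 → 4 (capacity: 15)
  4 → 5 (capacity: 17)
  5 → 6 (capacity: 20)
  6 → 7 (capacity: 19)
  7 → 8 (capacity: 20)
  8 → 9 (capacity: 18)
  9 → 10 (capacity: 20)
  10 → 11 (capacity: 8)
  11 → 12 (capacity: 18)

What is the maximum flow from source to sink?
Maximum flow = 22

Max flow: 22

Flow assignment:
  0 → 1: 8/18
  0 → 12: 14/14
  1 → 2: 8/13
  2 → 3: 8/17
  3 → 4: 8/15
  4 → 5: 8/17
  5 → 6: 8/20
  6 → 7: 8/19
  7 → 8: 8/20
  8 → 9: 8/18
  9 → 10: 8/20
  10 → 11: 8/8
  11 → 12: 8/18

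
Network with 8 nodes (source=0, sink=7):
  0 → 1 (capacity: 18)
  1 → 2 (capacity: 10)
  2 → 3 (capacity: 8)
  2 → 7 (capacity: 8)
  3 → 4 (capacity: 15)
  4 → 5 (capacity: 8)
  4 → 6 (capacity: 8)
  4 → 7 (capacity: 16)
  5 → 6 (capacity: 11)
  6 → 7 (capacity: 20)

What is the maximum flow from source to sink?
Maximum flow = 10

Max flow: 10

Flow assignment:
  0 → 1: 10/18
  1 → 2: 10/10
  2 → 3: 2/8
  2 → 7: 8/8
  3 → 4: 2/15
  4 → 7: 2/16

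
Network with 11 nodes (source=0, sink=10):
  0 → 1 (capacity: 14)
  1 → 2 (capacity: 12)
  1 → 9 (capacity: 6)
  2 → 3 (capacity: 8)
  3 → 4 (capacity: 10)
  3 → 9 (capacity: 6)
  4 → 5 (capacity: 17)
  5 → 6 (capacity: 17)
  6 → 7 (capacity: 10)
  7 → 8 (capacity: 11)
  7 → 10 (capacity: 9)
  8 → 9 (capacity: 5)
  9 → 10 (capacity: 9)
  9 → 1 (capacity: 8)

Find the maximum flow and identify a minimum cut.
Max flow = 14, Min cut edges: (1,9), (2,3)

Maximum flow: 14
Minimum cut: (1,9), (2,3)
Partition: S = [0, 1, 2], T = [3, 4, 5, 6, 7, 8, 9, 10]

Max-flow min-cut theorem verified: both equal 14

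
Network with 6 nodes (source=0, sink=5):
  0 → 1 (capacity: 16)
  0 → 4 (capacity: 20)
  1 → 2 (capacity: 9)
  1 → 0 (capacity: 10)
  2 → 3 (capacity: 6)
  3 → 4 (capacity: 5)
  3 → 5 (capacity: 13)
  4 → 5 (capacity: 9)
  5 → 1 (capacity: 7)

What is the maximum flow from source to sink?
Maximum flow = 15

Max flow: 15

Flow assignment:
  0 → 1: 6/16
  0 → 4: 9/20
  1 → 2: 6/9
  2 → 3: 6/6
  3 → 5: 6/13
  4 → 5: 9/9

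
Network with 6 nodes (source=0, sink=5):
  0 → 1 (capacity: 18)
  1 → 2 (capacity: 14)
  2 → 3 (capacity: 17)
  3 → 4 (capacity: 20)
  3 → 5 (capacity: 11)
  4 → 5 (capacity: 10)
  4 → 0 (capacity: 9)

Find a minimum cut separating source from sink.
Min cut value = 14, edges: (1,2)

Min cut value: 14
Partition: S = [0, 1], T = [2, 3, 4, 5]
Cut edges: (1,2)

By max-flow min-cut theorem, max flow = min cut = 14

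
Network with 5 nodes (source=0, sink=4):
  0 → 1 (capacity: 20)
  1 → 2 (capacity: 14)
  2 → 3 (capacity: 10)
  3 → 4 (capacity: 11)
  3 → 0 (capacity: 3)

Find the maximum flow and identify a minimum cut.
Max flow = 10, Min cut edges: (2,3)

Maximum flow: 10
Minimum cut: (2,3)
Partition: S = [0, 1, 2], T = [3, 4]

Max-flow min-cut theorem verified: both equal 10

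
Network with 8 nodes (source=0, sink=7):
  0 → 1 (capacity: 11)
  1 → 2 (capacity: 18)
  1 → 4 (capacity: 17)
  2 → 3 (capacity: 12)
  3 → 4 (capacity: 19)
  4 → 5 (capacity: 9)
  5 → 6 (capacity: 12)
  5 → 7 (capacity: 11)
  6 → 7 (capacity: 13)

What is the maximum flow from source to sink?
Maximum flow = 9

Max flow: 9

Flow assignment:
  0 → 1: 9/11
  1 → 4: 9/17
  4 → 5: 9/9
  5 → 7: 9/11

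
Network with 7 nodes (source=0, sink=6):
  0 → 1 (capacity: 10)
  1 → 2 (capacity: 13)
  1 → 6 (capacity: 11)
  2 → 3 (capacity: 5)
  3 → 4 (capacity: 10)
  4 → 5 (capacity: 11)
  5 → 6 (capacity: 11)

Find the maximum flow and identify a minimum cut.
Max flow = 10, Min cut edges: (0,1)

Maximum flow: 10
Minimum cut: (0,1)
Partition: S = [0], T = [1, 2, 3, 4, 5, 6]

Max-flow min-cut theorem verified: both equal 10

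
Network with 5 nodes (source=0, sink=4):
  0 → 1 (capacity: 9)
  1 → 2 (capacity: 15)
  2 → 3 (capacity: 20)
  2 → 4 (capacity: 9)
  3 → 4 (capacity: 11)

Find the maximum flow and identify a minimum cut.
Max flow = 9, Min cut edges: (0,1)

Maximum flow: 9
Minimum cut: (0,1)
Partition: S = [0], T = [1, 2, 3, 4]

Max-flow min-cut theorem verified: both equal 9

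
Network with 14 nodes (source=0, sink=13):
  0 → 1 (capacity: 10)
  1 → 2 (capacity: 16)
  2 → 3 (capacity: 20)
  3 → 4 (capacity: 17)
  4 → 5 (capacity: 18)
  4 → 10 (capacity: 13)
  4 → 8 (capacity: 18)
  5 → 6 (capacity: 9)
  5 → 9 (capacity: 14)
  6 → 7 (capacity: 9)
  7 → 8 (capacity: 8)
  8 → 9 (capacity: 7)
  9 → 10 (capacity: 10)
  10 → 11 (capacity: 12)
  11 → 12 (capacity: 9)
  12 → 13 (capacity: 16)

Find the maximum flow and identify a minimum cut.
Max flow = 9, Min cut edges: (11,12)

Maximum flow: 9
Minimum cut: (11,12)
Partition: S = [0, 1, 2, 3, 4, 5, 6, 7, 8, 9, 10, 11], T = [12, 13]

Max-flow min-cut theorem verified: both equal 9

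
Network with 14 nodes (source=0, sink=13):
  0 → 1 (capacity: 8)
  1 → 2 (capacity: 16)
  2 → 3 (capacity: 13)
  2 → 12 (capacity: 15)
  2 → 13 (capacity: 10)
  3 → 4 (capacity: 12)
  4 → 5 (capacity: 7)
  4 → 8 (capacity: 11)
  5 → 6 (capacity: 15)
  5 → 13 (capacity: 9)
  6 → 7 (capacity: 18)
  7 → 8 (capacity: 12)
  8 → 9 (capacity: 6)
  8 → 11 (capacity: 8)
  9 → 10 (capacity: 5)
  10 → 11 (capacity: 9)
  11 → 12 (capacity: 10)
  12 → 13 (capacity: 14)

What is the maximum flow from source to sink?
Maximum flow = 8

Max flow: 8

Flow assignment:
  0 → 1: 8/8
  1 → 2: 8/16
  2 → 13: 8/10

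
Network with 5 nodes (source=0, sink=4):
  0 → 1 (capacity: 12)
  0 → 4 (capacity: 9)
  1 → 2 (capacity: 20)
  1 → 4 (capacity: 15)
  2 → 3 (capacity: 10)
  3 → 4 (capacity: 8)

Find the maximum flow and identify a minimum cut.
Max flow = 21, Min cut edges: (0,1), (0,4)

Maximum flow: 21
Minimum cut: (0,1), (0,4)
Partition: S = [0], T = [1, 2, 3, 4]

Max-flow min-cut theorem verified: both equal 21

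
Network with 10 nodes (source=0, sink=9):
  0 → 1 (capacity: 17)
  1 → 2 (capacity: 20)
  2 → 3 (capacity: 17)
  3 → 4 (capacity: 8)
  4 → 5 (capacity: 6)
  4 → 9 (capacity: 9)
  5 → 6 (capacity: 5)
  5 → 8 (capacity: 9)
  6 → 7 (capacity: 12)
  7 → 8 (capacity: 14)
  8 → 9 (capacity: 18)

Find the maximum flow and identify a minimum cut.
Max flow = 8, Min cut edges: (3,4)

Maximum flow: 8
Minimum cut: (3,4)
Partition: S = [0, 1, 2, 3], T = [4, 5, 6, 7, 8, 9]

Max-flow min-cut theorem verified: both equal 8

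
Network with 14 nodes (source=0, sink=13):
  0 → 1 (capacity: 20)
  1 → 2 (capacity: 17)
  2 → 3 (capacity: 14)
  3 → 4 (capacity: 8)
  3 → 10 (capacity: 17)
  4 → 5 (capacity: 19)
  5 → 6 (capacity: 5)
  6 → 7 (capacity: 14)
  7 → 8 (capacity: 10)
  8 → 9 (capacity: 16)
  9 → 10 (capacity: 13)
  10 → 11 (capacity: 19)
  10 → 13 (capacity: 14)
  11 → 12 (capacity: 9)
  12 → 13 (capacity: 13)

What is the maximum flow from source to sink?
Maximum flow = 14

Max flow: 14

Flow assignment:
  0 → 1: 14/20
  1 → 2: 14/17
  2 → 3: 14/14
  3 → 10: 14/17
  10 → 13: 14/14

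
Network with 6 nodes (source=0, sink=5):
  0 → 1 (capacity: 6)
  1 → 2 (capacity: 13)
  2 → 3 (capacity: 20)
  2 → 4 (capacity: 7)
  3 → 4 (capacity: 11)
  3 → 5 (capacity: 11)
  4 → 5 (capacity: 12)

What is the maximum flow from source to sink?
Maximum flow = 6

Max flow: 6

Flow assignment:
  0 → 1: 6/6
  1 → 2: 6/13
  2 → 3: 6/20
  3 → 5: 6/11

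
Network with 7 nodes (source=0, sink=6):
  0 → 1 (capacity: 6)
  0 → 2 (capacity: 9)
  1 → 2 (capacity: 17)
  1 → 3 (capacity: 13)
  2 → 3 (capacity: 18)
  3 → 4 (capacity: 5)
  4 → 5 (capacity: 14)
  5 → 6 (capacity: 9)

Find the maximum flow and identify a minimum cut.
Max flow = 5, Min cut edges: (3,4)

Maximum flow: 5
Minimum cut: (3,4)
Partition: S = [0, 1, 2, 3], T = [4, 5, 6]

Max-flow min-cut theorem verified: both equal 5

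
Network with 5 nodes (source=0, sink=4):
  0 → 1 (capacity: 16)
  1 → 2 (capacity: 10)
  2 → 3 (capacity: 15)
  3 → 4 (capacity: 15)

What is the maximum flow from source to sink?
Maximum flow = 10

Max flow: 10

Flow assignment:
  0 → 1: 10/16
  1 → 2: 10/10
  2 → 3: 10/15
  3 → 4: 10/15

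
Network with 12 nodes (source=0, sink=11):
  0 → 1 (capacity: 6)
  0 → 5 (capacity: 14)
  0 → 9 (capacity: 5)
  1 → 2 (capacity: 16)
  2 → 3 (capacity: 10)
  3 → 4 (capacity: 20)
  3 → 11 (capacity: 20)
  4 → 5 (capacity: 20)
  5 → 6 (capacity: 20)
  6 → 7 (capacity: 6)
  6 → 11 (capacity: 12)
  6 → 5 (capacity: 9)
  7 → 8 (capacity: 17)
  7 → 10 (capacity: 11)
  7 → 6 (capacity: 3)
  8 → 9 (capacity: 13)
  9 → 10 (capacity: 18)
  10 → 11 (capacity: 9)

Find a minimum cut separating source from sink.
Min cut value = 25, edges: (0,1), (0,5), (0,9)

Min cut value: 25
Partition: S = [0], T = [1, 2, 3, 4, 5, 6, 7, 8, 9, 10, 11]
Cut edges: (0,1), (0,5), (0,9)

By max-flow min-cut theorem, max flow = min cut = 25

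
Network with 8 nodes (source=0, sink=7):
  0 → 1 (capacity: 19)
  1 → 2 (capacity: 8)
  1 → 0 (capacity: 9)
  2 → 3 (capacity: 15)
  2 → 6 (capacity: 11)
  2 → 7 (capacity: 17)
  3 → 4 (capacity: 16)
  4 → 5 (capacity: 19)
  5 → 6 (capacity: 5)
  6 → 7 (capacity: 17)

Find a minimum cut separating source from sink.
Min cut value = 8, edges: (1,2)

Min cut value: 8
Partition: S = [0, 1], T = [2, 3, 4, 5, 6, 7]
Cut edges: (1,2)

By max-flow min-cut theorem, max flow = min cut = 8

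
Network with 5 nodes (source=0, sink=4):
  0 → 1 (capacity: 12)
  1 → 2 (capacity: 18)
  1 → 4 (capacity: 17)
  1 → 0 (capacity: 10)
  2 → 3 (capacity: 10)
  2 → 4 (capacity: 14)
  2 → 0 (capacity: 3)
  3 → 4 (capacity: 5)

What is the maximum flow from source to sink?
Maximum flow = 12

Max flow: 12

Flow assignment:
  0 → 1: 12/12
  1 → 4: 12/17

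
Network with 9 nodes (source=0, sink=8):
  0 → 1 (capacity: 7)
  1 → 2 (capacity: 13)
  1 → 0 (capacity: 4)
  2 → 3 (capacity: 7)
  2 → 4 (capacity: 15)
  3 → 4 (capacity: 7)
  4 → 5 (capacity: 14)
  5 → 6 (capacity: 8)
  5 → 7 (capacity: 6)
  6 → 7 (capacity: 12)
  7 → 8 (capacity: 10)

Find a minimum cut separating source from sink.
Min cut value = 7, edges: (0,1)

Min cut value: 7
Partition: S = [0], T = [1, 2, 3, 4, 5, 6, 7, 8]
Cut edges: (0,1)

By max-flow min-cut theorem, max flow = min cut = 7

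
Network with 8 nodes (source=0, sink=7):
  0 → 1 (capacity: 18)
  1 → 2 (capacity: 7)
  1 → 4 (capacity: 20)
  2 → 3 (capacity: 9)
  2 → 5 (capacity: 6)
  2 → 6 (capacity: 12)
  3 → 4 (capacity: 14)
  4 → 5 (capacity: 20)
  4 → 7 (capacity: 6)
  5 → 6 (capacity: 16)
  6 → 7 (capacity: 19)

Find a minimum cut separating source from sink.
Min cut value = 18, edges: (0,1)

Min cut value: 18
Partition: S = [0], T = [1, 2, 3, 4, 5, 6, 7]
Cut edges: (0,1)

By max-flow min-cut theorem, max flow = min cut = 18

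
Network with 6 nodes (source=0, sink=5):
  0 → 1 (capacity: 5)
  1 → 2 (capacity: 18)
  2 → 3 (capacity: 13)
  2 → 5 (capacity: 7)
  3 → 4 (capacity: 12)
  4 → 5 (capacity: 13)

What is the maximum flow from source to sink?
Maximum flow = 5

Max flow: 5

Flow assignment:
  0 → 1: 5/5
  1 → 2: 5/18
  2 → 5: 5/7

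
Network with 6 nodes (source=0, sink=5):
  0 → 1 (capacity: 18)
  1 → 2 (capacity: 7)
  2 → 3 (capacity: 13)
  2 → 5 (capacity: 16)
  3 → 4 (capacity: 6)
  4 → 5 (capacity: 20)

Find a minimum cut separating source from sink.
Min cut value = 7, edges: (1,2)

Min cut value: 7
Partition: S = [0, 1], T = [2, 3, 4, 5]
Cut edges: (1,2)

By max-flow min-cut theorem, max flow = min cut = 7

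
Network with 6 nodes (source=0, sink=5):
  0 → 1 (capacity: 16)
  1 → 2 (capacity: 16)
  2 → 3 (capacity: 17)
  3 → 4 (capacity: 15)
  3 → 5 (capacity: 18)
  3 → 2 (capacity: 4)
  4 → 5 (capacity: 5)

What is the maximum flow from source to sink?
Maximum flow = 16

Max flow: 16

Flow assignment:
  0 → 1: 16/16
  1 → 2: 16/16
  2 → 3: 16/17
  3 → 5: 16/18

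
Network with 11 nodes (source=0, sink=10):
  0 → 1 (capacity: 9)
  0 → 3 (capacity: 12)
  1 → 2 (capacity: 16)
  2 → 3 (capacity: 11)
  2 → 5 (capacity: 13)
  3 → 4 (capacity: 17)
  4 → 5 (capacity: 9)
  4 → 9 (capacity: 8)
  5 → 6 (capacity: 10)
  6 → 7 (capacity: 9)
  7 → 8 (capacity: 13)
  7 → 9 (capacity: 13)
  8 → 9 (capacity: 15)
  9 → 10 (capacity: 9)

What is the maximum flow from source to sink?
Maximum flow = 9

Max flow: 9

Flow assignment:
  0 → 1: 5/9
  0 → 3: 4/12
  1 → 2: 5/16
  2 → 3: 5/11
  3 → 4: 9/17
  4 → 5: 9/9
  5 → 6: 9/10
  6 → 7: 9/9
  7 → 9: 9/13
  9 → 10: 9/9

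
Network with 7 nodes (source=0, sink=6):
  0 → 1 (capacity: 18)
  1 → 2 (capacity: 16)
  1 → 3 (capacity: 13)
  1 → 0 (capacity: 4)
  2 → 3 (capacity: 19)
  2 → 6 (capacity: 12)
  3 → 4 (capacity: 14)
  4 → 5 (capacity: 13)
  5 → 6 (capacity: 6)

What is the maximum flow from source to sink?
Maximum flow = 18

Max flow: 18

Flow assignment:
  0 → 1: 18/18
  1 → 2: 16/16
  1 → 3: 2/13
  2 → 3: 4/19
  2 → 6: 12/12
  3 → 4: 6/14
  4 → 5: 6/13
  5 → 6: 6/6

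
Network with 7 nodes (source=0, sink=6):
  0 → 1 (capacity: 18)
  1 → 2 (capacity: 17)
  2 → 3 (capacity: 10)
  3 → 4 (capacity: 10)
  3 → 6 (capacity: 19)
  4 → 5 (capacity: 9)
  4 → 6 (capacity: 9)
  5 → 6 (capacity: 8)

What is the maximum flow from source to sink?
Maximum flow = 10

Max flow: 10

Flow assignment:
  0 → 1: 10/18
  1 → 2: 10/17
  2 → 3: 10/10
  3 → 6: 10/19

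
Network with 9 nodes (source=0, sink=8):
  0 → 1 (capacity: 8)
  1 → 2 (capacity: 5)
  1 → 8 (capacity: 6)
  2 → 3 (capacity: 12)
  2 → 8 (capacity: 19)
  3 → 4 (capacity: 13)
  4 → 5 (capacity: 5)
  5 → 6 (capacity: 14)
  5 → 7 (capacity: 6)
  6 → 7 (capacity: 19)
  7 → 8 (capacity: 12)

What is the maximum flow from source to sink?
Maximum flow = 8

Max flow: 8

Flow assignment:
  0 → 1: 8/8
  1 → 2: 2/5
  1 → 8: 6/6
  2 → 8: 2/19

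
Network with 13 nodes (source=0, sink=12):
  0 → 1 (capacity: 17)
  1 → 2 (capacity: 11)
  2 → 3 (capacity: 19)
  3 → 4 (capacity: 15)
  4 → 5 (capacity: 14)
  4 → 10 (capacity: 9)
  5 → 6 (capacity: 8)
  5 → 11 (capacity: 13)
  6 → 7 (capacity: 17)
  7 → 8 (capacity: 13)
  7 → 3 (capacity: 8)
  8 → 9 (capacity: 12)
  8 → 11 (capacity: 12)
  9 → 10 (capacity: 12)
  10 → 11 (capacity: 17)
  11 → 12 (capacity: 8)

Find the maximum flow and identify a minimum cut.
Max flow = 8, Min cut edges: (11,12)

Maximum flow: 8
Minimum cut: (11,12)
Partition: S = [0, 1, 2, 3, 4, 5, 6, 7, 8, 9, 10, 11], T = [12]

Max-flow min-cut theorem verified: both equal 8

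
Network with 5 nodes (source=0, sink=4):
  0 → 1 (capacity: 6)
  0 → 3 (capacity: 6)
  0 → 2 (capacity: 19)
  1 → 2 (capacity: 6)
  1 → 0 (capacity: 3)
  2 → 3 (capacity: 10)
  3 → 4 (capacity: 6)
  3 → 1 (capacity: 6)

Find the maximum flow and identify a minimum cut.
Max flow = 6, Min cut edges: (3,4)

Maximum flow: 6
Minimum cut: (3,4)
Partition: S = [0, 1, 2, 3], T = [4]

Max-flow min-cut theorem verified: both equal 6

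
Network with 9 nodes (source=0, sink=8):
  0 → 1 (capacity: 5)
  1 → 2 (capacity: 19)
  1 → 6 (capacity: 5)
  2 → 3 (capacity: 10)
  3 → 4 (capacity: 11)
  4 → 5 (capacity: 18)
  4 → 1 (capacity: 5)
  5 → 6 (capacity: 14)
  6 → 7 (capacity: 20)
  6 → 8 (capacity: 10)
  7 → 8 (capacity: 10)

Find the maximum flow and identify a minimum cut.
Max flow = 5, Min cut edges: (0,1)

Maximum flow: 5
Minimum cut: (0,1)
Partition: S = [0], T = [1, 2, 3, 4, 5, 6, 7, 8]

Max-flow min-cut theorem verified: both equal 5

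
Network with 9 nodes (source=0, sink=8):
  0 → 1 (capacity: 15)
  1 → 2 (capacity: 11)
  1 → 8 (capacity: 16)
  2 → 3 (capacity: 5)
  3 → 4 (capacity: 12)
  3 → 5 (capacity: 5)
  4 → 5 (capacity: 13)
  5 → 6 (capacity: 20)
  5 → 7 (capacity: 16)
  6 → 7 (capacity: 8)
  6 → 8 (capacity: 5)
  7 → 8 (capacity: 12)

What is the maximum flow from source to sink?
Maximum flow = 15

Max flow: 15

Flow assignment:
  0 → 1: 15/15
  1 → 8: 15/16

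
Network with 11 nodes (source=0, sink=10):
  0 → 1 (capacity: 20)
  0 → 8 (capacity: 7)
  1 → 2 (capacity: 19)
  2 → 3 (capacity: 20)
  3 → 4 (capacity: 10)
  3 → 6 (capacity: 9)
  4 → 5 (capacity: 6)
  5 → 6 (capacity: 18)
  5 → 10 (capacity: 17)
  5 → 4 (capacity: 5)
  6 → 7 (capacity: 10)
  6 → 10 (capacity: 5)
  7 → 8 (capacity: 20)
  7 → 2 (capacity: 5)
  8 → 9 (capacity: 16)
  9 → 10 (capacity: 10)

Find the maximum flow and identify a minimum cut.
Max flow = 21, Min cut edges: (4,5), (6,10), (9,10)

Maximum flow: 21
Minimum cut: (4,5), (6,10), (9,10)
Partition: S = [0, 1, 2, 3, 4, 6, 7, 8, 9], T = [5, 10]

Max-flow min-cut theorem verified: both equal 21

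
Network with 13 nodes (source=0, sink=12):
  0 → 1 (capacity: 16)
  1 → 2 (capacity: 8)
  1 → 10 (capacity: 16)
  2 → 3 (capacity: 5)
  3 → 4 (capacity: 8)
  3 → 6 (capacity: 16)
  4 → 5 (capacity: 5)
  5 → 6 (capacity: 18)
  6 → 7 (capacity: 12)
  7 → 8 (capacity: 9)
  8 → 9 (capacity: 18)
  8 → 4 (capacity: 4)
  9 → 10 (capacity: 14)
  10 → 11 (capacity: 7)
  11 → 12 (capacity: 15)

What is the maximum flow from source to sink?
Maximum flow = 7

Max flow: 7

Flow assignment:
  0 → 1: 7/16
  1 → 10: 7/16
  10 → 11: 7/7
  11 → 12: 7/15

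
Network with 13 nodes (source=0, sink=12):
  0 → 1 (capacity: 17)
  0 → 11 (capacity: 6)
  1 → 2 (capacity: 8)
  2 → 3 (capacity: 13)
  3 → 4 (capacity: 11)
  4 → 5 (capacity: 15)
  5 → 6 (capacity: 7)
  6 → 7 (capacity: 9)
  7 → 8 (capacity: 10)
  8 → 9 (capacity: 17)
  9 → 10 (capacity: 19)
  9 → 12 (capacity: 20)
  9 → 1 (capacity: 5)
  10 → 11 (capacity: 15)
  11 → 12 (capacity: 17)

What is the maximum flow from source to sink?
Maximum flow = 13

Max flow: 13

Flow assignment:
  0 → 1: 7/17
  0 → 11: 6/6
  1 → 2: 7/8
  2 → 3: 7/13
  3 → 4: 7/11
  4 → 5: 7/15
  5 → 6: 7/7
  6 → 7: 7/9
  7 → 8: 7/10
  8 → 9: 7/17
  9 → 12: 7/20
  11 → 12: 6/17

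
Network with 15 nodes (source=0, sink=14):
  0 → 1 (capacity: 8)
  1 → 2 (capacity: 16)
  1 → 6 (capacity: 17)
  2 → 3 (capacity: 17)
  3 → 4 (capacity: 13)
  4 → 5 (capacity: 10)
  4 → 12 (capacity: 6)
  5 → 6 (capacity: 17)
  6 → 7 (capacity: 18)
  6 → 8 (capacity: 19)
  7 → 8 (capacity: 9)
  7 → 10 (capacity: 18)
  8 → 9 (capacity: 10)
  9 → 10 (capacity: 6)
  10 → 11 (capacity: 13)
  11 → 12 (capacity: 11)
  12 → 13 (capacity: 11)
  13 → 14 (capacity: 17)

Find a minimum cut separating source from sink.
Min cut value = 8, edges: (0,1)

Min cut value: 8
Partition: S = [0], T = [1, 2, 3, 4, 5, 6, 7, 8, 9, 10, 11, 12, 13, 14]
Cut edges: (0,1)

By max-flow min-cut theorem, max flow = min cut = 8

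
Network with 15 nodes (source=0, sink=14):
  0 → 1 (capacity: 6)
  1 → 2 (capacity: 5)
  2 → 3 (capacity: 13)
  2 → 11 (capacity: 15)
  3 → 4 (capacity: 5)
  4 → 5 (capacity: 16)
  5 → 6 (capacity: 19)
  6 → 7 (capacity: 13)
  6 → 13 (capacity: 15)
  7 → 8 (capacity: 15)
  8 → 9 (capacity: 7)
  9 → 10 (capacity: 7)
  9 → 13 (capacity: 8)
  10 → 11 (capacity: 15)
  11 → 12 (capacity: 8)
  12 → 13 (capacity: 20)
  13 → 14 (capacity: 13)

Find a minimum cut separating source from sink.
Min cut value = 5, edges: (1,2)

Min cut value: 5
Partition: S = [0, 1], T = [2, 3, 4, 5, 6, 7, 8, 9, 10, 11, 12, 13, 14]
Cut edges: (1,2)

By max-flow min-cut theorem, max flow = min cut = 5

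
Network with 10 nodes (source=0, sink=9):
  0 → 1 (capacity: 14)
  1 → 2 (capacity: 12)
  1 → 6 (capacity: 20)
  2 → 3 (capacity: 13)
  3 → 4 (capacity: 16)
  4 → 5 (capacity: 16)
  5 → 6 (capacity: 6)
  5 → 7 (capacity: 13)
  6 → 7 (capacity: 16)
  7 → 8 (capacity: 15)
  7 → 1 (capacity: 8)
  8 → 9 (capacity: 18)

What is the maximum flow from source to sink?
Maximum flow = 14

Max flow: 14

Flow assignment:
  0 → 1: 14/14
  1 → 6: 14/20
  6 → 7: 14/16
  7 → 8: 14/15
  8 → 9: 14/18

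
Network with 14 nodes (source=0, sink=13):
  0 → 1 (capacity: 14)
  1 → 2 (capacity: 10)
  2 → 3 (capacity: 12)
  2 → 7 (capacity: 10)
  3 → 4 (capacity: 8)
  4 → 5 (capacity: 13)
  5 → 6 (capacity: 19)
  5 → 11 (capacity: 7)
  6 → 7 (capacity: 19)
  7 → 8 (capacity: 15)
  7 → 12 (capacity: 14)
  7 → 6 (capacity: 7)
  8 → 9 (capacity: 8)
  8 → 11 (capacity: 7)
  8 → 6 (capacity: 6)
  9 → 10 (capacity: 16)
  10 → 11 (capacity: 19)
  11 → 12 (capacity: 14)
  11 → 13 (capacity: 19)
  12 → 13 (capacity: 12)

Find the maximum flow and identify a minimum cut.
Max flow = 10, Min cut edges: (1,2)

Maximum flow: 10
Minimum cut: (1,2)
Partition: S = [0, 1], T = [2, 3, 4, 5, 6, 7, 8, 9, 10, 11, 12, 13]

Max-flow min-cut theorem verified: both equal 10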